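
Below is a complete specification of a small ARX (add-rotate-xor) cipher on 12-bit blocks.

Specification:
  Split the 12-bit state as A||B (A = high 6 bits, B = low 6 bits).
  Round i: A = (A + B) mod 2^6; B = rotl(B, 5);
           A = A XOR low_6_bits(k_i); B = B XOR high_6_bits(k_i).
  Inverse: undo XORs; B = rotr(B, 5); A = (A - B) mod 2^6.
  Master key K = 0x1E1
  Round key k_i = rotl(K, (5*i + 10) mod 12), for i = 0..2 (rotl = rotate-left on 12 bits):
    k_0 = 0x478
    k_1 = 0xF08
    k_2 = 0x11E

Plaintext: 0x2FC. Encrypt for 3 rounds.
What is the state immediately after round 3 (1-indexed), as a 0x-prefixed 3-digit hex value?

0xFE9

s_0 = plaintext = 0x2FC
s_1 = Round(s_0, k_0) = 0xFCF
s_2 = Round(s_1, k_1) = 0x19B
s_3 = Round(s_2, k_2) = 0xFE9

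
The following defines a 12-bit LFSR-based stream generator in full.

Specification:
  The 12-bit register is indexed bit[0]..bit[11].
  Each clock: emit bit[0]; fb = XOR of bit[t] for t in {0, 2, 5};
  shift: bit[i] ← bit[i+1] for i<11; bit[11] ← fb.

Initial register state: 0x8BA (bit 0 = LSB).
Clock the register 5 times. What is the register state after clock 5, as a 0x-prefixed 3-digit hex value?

reg_0 = 0x8BA
clock 1: out=0, reg = 0xC5D
clock 2: out=1, reg = 0x62E
clock 3: out=0, reg = 0x317
clock 4: out=1, reg = 0x18B
clock 5: out=1, reg = 0x8C5

0x8C5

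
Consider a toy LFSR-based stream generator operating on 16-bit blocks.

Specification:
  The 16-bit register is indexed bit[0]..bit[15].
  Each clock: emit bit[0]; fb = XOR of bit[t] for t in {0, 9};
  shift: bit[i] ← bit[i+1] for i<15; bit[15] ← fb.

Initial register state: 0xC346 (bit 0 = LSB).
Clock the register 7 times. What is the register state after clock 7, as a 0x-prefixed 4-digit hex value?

reg_0 = 0xC346
clock 1: out=0, reg = 0xE1A3
clock 2: out=1, reg = 0xF0D1
clock 3: out=1, reg = 0xF868
clock 4: out=0, reg = 0x7C34
clock 5: out=0, reg = 0x3E1A
clock 6: out=0, reg = 0x9F0D
clock 7: out=1, reg = 0x4F86

0x4F86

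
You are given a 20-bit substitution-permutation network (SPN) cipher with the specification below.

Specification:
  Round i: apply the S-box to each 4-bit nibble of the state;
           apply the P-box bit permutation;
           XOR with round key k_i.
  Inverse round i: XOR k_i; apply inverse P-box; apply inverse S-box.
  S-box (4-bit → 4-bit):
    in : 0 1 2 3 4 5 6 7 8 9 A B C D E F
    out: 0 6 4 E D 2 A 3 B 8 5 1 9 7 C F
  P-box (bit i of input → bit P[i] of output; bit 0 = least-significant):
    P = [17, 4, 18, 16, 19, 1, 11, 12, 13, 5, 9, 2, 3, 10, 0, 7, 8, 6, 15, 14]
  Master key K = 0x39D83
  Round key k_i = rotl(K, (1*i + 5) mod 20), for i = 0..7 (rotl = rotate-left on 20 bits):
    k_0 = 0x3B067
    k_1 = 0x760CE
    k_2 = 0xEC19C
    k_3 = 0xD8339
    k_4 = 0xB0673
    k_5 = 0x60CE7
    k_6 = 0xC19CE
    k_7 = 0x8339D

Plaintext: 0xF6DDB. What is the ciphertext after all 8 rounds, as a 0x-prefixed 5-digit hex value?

0x3060C

s_0 = plaintext = 0xF6DDB
s_1 = Round(s_0, k_0) = 0x95F85
s_2 = Round(s_1, k_1) = 0xF16F8
s_3 = Round(s_2, k_2) = 0x51CEB
s_4 = Round(s_3, k_3) = 0xFBF7C
s_5 = Round(s_4, k_4) = 0x0E51D
s_6 = Round(s_5, k_5) = 0x00454
s_7 = Round(s_6, k_6) = 0xB3BC8
s_8 = Round(s_7, k_7) = 0x3060C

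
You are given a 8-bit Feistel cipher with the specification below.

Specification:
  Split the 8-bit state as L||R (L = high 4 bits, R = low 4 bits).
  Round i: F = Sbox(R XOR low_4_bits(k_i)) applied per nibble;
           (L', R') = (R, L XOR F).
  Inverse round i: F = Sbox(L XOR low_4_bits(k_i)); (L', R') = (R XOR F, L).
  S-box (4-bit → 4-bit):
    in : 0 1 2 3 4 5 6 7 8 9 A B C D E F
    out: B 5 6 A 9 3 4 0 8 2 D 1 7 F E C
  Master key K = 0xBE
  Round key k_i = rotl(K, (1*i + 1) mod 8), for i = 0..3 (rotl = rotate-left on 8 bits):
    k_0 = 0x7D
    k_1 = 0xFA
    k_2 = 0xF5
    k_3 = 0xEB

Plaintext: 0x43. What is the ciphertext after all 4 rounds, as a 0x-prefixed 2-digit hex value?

s_0 = plaintext = 0x43
s_1 = Round(s_0, k_0) = 0x3A
s_2 = Round(s_1, k_1) = 0xA8
s_3 = Round(s_2, k_2) = 0x85
s_4 = Round(s_3, k_3) = 0x56

0x56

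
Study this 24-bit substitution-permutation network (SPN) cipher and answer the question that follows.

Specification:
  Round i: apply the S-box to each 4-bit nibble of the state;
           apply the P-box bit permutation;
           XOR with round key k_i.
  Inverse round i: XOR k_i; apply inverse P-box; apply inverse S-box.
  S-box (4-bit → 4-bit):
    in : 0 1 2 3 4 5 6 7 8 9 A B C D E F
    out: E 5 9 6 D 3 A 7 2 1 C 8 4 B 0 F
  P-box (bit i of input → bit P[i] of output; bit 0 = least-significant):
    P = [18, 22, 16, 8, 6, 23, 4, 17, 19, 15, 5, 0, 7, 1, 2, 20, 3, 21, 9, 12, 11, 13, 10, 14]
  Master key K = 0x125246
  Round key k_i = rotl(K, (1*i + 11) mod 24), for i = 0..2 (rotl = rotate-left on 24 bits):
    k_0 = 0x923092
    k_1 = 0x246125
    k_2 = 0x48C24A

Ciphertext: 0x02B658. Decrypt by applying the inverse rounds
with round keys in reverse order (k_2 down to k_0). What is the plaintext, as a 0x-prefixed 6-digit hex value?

s_0 = ciphertext = 0x02B658
s_1 = InvRound(s_0, k_2) = 0x0B89A8
s_2 = InvRound(s_1, k_1) = 0xD51DB1
s_3 = InvRound(s_2, k_0) = 0x7E8ABF

0x7E8ABF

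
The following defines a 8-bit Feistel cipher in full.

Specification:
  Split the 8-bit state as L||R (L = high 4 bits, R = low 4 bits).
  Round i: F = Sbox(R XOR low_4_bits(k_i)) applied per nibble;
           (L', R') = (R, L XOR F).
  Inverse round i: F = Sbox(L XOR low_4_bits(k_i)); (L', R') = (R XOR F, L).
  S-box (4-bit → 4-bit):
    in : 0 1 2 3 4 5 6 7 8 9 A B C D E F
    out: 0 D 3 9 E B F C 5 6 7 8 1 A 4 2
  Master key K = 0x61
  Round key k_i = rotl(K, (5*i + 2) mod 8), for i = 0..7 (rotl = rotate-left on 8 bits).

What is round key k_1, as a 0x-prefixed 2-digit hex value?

0xB0

K = 0x61
k_0 = rotl(K, (5*0+2) mod 8) = rotl(K, 2) = 0x85
k_1 = rotl(K, (5*1+2) mod 8) = rotl(K, 7) = 0xB0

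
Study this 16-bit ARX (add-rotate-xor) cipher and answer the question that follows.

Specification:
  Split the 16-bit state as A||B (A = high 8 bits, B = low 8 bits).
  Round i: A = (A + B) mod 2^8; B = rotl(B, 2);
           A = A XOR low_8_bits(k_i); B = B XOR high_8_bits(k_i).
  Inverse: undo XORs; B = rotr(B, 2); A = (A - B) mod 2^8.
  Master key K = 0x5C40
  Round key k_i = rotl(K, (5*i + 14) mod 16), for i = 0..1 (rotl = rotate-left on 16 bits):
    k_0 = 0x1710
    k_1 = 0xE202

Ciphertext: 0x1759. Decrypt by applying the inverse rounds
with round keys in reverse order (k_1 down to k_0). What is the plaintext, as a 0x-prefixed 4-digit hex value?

0xB97E

s_0 = ciphertext = 0x1759
s_1 = InvRound(s_0, k_1) = 0x27EE
s_2 = InvRound(s_1, k_0) = 0xB97E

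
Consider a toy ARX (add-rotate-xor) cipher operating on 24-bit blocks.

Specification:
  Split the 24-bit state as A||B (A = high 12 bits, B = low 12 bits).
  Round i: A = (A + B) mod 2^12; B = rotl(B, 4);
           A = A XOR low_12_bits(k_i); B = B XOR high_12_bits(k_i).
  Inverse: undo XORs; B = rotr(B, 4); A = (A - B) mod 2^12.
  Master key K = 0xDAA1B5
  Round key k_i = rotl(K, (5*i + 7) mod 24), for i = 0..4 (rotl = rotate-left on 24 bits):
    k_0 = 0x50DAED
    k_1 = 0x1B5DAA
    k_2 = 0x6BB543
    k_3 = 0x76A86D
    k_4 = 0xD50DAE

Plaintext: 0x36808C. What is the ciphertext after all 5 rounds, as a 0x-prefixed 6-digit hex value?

0x7E4DF4

s_0 = plaintext = 0x36808C
s_1 = Round(s_0, k_0) = 0x919DCD
s_2 = Round(s_1, k_1) = 0xB4CD68
s_3 = Round(s_2, k_2) = 0xDF7036
s_4 = Round(s_3, k_3) = 0x64040A
s_5 = Round(s_4, k_4) = 0x7E4DF4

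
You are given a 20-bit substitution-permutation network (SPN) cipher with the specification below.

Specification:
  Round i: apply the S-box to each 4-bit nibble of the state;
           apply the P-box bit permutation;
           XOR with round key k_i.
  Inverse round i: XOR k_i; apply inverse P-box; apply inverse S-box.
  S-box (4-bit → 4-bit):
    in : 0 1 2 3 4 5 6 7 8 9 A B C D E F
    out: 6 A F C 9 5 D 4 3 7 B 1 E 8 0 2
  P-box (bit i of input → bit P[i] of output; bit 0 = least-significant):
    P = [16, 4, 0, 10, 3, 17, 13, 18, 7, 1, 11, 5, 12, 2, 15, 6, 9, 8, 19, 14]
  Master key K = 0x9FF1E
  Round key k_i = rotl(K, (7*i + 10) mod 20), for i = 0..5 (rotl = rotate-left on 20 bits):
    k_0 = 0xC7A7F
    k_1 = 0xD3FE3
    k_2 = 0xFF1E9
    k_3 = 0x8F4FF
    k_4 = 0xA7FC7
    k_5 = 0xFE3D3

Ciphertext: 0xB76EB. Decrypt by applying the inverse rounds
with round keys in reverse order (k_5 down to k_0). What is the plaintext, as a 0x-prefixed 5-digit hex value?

0x40086

s_0 = ciphertext = 0xB76EB
s_1 = InvRound(s_0, k_5) = 0xF5D41
s_2 = InvRound(s_1, k_4) = 0xBF83B
s_3 = InvRound(s_2, k_3) = 0xE15F4
s_4 = InvRound(s_3, k_2) = 0xD0E52
s_5 = InvRound(s_4, k_1) = 0xFB470
s_6 = InvRound(s_5, k_0) = 0x40086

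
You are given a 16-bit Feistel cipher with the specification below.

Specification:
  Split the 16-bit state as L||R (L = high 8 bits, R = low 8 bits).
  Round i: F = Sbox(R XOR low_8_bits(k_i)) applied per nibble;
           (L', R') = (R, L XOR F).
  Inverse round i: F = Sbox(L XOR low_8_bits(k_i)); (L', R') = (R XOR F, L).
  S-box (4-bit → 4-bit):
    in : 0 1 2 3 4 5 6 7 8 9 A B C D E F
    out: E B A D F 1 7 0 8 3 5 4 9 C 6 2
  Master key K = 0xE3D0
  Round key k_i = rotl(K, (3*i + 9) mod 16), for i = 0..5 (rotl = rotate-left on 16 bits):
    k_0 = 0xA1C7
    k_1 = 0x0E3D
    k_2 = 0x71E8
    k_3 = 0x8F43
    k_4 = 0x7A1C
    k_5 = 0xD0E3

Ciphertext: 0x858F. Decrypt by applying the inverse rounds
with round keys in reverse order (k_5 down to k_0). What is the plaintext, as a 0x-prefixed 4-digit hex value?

0x840E

s_0 = ciphertext = 0x858F
s_1 = InvRound(s_0, k_5) = 0xF885
s_2 = InvRound(s_1, k_4) = 0xEAF8
s_3 = InvRound(s_2, k_3) = 0xABEA
s_4 = InvRound(s_3, k_2) = 0x17AB
s_5 = InvRound(s_4, k_1) = 0x0E17
s_6 = InvRound(s_5, k_0) = 0x840E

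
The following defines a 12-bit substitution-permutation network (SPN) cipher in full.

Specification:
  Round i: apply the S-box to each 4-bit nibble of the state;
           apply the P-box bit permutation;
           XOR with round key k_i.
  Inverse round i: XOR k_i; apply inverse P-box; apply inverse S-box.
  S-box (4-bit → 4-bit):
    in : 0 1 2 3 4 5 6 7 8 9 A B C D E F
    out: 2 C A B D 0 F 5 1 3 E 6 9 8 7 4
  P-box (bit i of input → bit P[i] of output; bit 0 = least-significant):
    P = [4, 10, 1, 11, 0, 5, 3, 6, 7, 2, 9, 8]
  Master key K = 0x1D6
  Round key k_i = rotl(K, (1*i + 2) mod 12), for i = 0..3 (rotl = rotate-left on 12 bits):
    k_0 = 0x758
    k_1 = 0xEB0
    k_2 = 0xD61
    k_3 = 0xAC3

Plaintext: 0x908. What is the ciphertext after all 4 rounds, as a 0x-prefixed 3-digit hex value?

0x185

s_0 = plaintext = 0x908
s_1 = Round(s_0, k_0) = 0x7EC
s_2 = Round(s_1, k_1) = 0x409
s_3 = Round(s_2, k_2) = 0xAD1
s_4 = Round(s_3, k_3) = 0x185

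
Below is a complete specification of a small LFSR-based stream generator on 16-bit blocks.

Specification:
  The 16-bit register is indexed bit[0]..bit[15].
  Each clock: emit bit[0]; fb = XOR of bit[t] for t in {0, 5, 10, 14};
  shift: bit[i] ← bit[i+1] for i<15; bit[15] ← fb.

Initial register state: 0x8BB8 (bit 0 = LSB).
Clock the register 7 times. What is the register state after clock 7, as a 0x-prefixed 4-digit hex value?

reg_0 = 0x8BB8
clock 1: out=0, reg = 0xC5DC
clock 2: out=0, reg = 0x62EE
clock 3: out=0, reg = 0x3177
clock 4: out=1, reg = 0x18BB
clock 5: out=1, reg = 0x0C5D
clock 6: out=1, reg = 0x062E
clock 7: out=0, reg = 0x0317

0x0317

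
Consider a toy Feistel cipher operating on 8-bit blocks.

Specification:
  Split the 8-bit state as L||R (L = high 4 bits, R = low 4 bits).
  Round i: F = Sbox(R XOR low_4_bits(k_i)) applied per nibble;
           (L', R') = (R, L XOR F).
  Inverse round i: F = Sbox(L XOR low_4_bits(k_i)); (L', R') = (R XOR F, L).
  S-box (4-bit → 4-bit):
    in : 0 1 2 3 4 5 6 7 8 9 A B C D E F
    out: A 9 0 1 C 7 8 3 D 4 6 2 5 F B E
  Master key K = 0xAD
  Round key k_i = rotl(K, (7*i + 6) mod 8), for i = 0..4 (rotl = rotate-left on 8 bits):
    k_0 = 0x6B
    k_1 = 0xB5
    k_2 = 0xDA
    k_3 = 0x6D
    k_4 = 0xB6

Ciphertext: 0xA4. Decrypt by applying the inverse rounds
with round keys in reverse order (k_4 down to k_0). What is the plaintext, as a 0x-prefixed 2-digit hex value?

0x1E

s_0 = ciphertext = 0xA4
s_1 = InvRound(s_0, k_4) = 0x1A
s_2 = InvRound(s_1, k_3) = 0xF1
s_3 = InvRound(s_2, k_2) = 0x6F
s_4 = InvRound(s_3, k_1) = 0xE6
s_5 = InvRound(s_4, k_0) = 0x1E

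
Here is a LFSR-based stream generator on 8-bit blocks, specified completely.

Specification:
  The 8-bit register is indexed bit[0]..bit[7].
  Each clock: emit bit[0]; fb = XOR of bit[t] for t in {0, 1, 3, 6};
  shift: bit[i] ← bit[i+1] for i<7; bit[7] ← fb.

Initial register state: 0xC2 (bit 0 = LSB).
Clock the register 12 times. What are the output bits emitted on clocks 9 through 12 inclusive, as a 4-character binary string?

reg_0 = 0xC2
clock 1: out=0, reg = 0x61
clock 2: out=1, reg = 0x30
clock 3: out=0, reg = 0x18
clock 4: out=0, reg = 0x8C
clock 5: out=0, reg = 0xC6
clock 6: out=0, reg = 0x63
clock 7: out=1, reg = 0xB1
clock 8: out=1, reg = 0xD8
clock 9: out=0, reg = 0x6C
clock 10: out=0, reg = 0x36
clock 11: out=0, reg = 0x9B
clock 12: out=1, reg = 0xCD

0001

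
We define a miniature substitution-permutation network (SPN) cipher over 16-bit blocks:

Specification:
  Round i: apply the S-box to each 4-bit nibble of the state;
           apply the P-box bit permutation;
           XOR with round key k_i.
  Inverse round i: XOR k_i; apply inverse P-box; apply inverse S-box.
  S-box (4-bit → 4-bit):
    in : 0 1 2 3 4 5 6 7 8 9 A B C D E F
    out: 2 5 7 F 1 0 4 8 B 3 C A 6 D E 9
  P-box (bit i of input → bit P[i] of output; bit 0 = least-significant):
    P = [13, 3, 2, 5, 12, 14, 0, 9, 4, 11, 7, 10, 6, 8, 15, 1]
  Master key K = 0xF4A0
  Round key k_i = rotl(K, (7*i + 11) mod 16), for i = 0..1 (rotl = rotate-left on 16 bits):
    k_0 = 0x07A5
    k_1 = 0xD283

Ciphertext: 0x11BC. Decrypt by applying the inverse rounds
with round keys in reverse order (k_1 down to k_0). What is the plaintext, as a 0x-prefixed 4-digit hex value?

0x35E9

s_0 = ciphertext = 0x11BC
s_1 = InvRound(s_0, k_1) = 0xE4EE
s_2 = InvRound(s_1, k_0) = 0x35E9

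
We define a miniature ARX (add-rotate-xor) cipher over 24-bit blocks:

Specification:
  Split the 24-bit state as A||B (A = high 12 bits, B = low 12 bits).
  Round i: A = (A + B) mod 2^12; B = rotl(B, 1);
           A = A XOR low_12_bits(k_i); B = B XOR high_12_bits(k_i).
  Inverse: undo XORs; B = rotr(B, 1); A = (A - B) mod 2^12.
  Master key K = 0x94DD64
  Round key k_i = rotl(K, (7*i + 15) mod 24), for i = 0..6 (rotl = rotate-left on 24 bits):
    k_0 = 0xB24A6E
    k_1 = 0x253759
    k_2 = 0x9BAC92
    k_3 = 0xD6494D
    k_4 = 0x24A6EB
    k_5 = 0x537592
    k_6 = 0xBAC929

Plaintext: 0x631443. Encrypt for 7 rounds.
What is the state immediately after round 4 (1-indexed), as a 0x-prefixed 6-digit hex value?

0x04FA4C

s_0 = plaintext = 0x631443
s_1 = Round(s_0, k_0) = 0x01A3A2
s_2 = Round(s_1, k_1) = 0x4E5517
s_3 = Round(s_2, k_2) = 0x56E394
s_4 = Round(s_3, k_3) = 0x04FA4C
s_5 = Round(s_4, k_4) = 0xC706D3
s_6 = Round(s_5, k_5) = 0x6D1891
s_7 = Round(s_6, k_6) = 0x64BA8F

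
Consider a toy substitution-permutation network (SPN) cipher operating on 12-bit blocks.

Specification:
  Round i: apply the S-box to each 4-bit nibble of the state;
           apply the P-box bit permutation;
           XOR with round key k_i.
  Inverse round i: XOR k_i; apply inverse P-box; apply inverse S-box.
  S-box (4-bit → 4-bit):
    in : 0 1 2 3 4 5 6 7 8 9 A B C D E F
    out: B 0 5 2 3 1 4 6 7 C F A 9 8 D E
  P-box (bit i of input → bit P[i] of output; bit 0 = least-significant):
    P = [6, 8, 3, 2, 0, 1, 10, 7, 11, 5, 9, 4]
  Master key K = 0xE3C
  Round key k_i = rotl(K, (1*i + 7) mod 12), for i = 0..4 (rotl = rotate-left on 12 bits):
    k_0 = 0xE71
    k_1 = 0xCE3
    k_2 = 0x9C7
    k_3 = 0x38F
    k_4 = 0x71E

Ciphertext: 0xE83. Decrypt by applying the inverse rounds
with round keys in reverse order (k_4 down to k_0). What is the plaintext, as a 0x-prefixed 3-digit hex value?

0x490

s_0 = ciphertext = 0xE83
s_1 = InvRound(s_0, k_4) = 0xCCF
s_2 = InvRound(s_1, k_3) = 0x264
s_3 = InvRound(s_2, k_2) = 0x803
s_4 = InvRound(s_3, k_1) = 0x395
s_5 = InvRound(s_4, k_0) = 0x490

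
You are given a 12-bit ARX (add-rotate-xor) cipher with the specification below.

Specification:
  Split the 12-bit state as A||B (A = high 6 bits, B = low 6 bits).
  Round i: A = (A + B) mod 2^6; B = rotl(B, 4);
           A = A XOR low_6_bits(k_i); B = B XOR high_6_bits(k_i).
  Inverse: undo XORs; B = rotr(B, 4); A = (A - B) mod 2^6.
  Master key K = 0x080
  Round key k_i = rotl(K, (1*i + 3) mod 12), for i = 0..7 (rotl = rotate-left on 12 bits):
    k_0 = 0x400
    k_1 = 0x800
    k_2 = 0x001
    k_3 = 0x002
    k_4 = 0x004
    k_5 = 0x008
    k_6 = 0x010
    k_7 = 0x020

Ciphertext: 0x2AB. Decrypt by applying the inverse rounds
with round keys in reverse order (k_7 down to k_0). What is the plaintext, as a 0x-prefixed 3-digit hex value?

0x6B3

s_0 = ciphertext = 0x2AB
s_1 = InvRound(s_0, k_7) = 0xF2E
s_2 = InvRound(s_1, k_6) = 0xCBA
s_3 = InvRound(s_2, k_5) = 0x3EB
s_4 = InvRound(s_3, k_4) = 0x76E
s_5 = InvRound(s_4, k_3) = 0x97A
s_6 = InvRound(s_5, k_2) = 0xE6B
s_7 = InvRound(s_6, k_1) = 0x36C
s_8 = InvRound(s_7, k_0) = 0x6B3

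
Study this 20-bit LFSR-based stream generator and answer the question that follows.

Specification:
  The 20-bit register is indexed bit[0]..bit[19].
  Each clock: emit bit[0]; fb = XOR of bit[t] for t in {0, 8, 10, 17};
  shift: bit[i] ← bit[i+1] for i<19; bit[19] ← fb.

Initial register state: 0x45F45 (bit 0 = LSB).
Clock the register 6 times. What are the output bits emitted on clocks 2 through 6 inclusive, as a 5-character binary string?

01000

reg_0 = 0x45F45
clock 1: out=1, reg = 0xA2FA2
clock 2: out=0, reg = 0xD17D1
clock 3: out=1, reg = 0xE8BE8
clock 4: out=0, reg = 0x745F4
clock 5: out=0, reg = 0xBA2FA
clock 6: out=0, reg = 0xDD17D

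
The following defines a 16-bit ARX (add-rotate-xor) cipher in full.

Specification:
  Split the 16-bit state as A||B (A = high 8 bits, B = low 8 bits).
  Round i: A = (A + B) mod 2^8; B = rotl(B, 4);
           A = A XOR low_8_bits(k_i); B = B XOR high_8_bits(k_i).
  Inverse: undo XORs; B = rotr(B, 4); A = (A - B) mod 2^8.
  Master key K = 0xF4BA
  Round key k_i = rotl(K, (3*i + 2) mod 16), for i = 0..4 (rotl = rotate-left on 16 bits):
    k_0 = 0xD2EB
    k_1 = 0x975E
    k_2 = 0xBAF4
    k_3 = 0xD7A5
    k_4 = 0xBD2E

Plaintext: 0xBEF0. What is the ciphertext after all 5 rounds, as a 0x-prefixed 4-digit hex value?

s_0 = plaintext = 0xBEF0
s_1 = Round(s_0, k_0) = 0x45DD
s_2 = Round(s_1, k_1) = 0x7C4A
s_3 = Round(s_2, k_2) = 0x321E
s_4 = Round(s_3, k_3) = 0xF536
s_5 = Round(s_4, k_4) = 0x05DE

0x05DE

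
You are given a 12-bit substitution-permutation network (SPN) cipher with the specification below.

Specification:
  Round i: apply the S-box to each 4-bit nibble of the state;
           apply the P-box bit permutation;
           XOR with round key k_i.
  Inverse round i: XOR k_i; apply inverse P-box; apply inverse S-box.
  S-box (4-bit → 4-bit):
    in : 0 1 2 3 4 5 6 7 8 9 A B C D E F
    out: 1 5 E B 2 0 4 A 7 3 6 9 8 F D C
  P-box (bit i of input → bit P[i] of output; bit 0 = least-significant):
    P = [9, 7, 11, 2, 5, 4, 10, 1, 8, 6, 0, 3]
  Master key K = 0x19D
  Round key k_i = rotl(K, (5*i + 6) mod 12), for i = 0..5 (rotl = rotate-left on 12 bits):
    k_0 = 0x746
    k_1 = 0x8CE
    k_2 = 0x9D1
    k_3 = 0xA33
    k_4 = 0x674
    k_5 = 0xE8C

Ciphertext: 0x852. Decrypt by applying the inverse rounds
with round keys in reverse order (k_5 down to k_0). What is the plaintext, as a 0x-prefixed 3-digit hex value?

0x89F

s_0 = ciphertext = 0x852
s_1 = InvRound(s_0, k_5) = 0x723
s_2 = InvRound(s_1, k_4) = 0x87C
s_3 = InvRound(s_2, k_3) = 0x2CB
s_4 = InvRound(s_3, k_2) = 0xB71
s_5 = InvRound(s_4, k_1) = 0xE33
s_6 = InvRound(s_5, k_0) = 0x89F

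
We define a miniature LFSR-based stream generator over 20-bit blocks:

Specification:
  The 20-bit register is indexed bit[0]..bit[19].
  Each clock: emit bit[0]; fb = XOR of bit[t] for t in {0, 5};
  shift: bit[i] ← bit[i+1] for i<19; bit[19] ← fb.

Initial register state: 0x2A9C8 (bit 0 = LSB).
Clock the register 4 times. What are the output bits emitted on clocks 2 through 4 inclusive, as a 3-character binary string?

001

reg_0 = 0x2A9C8
clock 1: out=0, reg = 0x154E4
clock 2: out=0, reg = 0x8AA72
clock 3: out=0, reg = 0xC5539
clock 4: out=1, reg = 0x62A9C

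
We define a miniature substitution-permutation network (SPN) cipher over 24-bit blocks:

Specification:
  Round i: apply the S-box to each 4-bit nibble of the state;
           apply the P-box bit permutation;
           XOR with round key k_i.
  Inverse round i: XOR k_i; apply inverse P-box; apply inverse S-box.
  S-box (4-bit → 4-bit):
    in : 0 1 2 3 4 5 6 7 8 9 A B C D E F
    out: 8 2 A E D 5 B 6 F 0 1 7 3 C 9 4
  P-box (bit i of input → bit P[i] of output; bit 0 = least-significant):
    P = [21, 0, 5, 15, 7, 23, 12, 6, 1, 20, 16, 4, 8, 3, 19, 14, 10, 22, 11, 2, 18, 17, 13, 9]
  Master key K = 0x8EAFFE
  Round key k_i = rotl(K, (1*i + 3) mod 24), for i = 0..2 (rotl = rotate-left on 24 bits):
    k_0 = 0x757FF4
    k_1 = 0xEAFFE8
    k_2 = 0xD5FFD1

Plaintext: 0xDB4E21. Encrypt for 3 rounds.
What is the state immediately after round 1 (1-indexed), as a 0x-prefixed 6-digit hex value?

s_0 = plaintext = 0xDB4E21
s_1 = Round(s_0, k_0) = 0xBD10A7
s_2 = Round(s_1, k_1) = 0xECD755
s_3 = Round(s_2, k_2) = 0xA8A971

0xBD10A7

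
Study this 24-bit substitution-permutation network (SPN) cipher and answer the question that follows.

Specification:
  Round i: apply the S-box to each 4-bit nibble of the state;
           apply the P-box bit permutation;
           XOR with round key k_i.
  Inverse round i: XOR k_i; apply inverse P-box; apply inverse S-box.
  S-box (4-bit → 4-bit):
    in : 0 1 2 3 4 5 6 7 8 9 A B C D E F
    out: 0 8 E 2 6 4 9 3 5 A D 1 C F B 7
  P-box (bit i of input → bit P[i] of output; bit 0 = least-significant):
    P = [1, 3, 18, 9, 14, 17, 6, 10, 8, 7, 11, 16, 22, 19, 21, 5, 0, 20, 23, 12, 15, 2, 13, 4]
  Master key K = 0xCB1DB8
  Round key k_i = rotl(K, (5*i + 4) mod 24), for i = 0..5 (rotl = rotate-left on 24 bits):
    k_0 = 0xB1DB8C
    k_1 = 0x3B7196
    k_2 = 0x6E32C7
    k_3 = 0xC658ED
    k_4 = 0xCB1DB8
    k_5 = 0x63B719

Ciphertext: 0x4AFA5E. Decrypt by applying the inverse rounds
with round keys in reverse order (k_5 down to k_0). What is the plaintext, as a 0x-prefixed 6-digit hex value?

s_0 = ciphertext = 0x4AFA5E
s_1 = InvRound(s_0, k_5) = 0x3B4AAB
s_2 = InvRound(s_1, k_4) = 0x1D8B66
s_3 = InvRound(s_2, k_3) = 0xBD7E7E
s_4 = InvRound(s_3, k_2) = 0x1F62E3
s_5 = InvRound(s_4, k_1) = 0x96CB5C
s_6 = InvRound(s_5, k_0) = 0x115945

0x115945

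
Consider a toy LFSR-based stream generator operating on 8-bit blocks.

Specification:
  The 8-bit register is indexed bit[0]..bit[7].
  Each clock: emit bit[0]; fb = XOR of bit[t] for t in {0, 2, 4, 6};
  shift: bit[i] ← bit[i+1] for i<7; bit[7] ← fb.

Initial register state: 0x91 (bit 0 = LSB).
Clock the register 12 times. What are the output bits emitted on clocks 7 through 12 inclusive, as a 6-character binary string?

010110

reg_0 = 0x91
clock 1: out=1, reg = 0x48
clock 2: out=0, reg = 0xA4
clock 3: out=0, reg = 0xD2
clock 4: out=0, reg = 0x69
clock 5: out=1, reg = 0x34
clock 6: out=0, reg = 0x1A
clock 7: out=0, reg = 0x8D
clock 8: out=1, reg = 0x46
clock 9: out=0, reg = 0x23
clock 10: out=1, reg = 0x91
clock 11: out=1, reg = 0x48
clock 12: out=0, reg = 0xA4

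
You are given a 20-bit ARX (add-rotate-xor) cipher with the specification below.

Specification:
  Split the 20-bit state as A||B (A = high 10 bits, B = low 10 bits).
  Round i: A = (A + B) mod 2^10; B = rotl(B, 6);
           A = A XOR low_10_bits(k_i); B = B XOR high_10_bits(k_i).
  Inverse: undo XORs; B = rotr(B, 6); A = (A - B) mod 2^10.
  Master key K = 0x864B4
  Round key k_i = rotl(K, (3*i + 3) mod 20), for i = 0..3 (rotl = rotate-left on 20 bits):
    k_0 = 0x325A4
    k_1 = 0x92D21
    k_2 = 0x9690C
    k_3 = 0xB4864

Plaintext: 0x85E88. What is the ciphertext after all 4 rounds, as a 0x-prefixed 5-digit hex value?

s_0 = plaintext = 0x85E88
s_1 = Round(s_0, k_0) = 0x4EEE1
s_2 = Round(s_1, k_1) = 0x4F625
s_3 = Round(s_2, k_2) = 0x9BB38
s_4 = Round(s_3, k_3) = 0x708E1

0x708E1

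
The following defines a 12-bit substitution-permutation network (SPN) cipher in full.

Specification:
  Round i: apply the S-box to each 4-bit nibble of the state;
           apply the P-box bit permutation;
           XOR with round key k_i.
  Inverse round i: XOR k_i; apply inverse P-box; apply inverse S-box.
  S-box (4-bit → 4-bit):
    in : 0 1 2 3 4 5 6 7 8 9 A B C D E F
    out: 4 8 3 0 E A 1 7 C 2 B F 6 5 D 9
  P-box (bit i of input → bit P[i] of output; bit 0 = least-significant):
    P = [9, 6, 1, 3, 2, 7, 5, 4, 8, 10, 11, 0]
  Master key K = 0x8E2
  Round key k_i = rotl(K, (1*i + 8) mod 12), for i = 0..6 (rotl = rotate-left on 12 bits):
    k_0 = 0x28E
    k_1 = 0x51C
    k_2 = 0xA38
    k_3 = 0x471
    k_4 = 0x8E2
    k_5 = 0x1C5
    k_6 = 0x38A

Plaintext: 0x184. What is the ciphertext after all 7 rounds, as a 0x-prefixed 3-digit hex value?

s_0 = plaintext = 0x184
s_1 = Round(s_0, k_0) = 0x2F5
s_2 = Round(s_1, k_1) = 0x040
s_3 = Round(s_2, k_2) = 0x28A
s_4 = Round(s_3, k_3) = 0x309
s_5 = Round(s_4, k_4) = 0x882
s_6 = Round(s_5, k_5) = 0xBB4
s_7 = Round(s_6, k_6) = 0xE75

0xE75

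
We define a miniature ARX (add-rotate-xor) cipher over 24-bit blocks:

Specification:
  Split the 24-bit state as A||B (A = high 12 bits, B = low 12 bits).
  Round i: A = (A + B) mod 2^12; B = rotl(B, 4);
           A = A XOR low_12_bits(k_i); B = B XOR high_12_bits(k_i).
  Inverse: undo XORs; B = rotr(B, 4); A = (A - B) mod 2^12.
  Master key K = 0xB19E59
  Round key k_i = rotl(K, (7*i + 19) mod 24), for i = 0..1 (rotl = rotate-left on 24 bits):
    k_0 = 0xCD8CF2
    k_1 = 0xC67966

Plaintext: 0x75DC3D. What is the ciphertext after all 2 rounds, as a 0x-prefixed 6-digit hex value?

0x70AC28

s_0 = plaintext = 0x75DC3D
s_1 = Round(s_0, k_0) = 0xF68F04
s_2 = Round(s_1, k_1) = 0x70AC28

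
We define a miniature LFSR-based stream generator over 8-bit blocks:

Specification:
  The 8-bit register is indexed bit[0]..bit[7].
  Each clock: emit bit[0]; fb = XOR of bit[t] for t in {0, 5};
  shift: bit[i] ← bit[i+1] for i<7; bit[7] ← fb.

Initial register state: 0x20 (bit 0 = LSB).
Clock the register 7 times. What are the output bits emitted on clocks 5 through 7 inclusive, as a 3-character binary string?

reg_0 = 0x20
clock 1: out=0, reg = 0x90
clock 2: out=0, reg = 0x48
clock 3: out=0, reg = 0x24
clock 4: out=0, reg = 0x92
clock 5: out=0, reg = 0x49
clock 6: out=1, reg = 0xA4
clock 7: out=0, reg = 0xD2

010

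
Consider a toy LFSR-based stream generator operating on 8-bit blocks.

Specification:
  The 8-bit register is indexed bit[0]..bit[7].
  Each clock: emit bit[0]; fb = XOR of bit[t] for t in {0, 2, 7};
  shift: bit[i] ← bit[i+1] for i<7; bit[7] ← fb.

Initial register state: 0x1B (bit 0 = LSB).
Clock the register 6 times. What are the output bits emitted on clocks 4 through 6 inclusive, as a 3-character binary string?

reg_0 = 0x1B
clock 1: out=1, reg = 0x8D
clock 2: out=1, reg = 0xC6
clock 3: out=0, reg = 0x63
clock 4: out=1, reg = 0xB1
clock 5: out=1, reg = 0x58
clock 6: out=0, reg = 0x2C

110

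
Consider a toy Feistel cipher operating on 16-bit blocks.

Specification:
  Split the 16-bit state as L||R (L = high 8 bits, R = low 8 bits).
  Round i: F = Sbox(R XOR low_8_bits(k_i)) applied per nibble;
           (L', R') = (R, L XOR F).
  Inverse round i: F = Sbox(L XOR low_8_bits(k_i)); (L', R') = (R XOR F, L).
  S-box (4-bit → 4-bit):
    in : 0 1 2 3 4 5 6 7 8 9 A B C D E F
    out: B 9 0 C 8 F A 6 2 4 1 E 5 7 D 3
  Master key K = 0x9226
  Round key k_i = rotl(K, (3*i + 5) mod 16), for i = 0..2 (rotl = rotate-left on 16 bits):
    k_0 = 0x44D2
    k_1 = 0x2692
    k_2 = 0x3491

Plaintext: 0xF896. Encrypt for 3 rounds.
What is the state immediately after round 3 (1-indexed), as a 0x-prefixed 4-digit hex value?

0x4606

s_0 = plaintext = 0xF896
s_1 = Round(s_0, k_0) = 0x9670
s_2 = Round(s_1, k_1) = 0x7046
s_3 = Round(s_2, k_2) = 0x4606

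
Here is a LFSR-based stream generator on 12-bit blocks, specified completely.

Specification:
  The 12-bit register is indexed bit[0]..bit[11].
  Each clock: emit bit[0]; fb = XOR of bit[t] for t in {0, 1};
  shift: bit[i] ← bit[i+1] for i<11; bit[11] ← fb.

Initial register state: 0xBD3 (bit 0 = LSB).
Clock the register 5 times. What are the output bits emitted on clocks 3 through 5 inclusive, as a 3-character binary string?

reg_0 = 0xBD3
clock 1: out=1, reg = 0x5E9
clock 2: out=1, reg = 0xAF4
clock 3: out=0, reg = 0x57A
clock 4: out=0, reg = 0xABD
clock 5: out=1, reg = 0xD5E

001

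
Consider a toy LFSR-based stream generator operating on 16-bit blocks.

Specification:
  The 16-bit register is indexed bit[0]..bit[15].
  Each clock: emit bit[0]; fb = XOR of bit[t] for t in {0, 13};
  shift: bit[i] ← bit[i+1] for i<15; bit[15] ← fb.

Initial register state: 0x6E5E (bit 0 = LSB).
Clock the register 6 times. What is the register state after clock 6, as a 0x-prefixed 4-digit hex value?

reg_0 = 0x6E5E
clock 1: out=0, reg = 0xB72F
clock 2: out=1, reg = 0x5B97
clock 3: out=1, reg = 0xADCB
clock 4: out=1, reg = 0x56E5
clock 5: out=1, reg = 0xAB72
clock 6: out=0, reg = 0xD5B9

0xD5B9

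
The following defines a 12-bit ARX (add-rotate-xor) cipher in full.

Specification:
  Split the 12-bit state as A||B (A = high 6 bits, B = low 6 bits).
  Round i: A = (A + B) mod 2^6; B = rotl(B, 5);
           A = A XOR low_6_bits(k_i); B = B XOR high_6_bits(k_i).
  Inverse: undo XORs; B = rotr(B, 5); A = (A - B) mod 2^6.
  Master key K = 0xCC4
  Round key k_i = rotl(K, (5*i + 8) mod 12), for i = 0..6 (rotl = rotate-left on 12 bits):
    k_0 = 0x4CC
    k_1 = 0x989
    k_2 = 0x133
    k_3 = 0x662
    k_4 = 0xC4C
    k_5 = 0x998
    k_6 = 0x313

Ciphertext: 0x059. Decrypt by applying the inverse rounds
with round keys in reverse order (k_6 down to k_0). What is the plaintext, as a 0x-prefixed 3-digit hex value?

s_0 = ciphertext = 0x059
s_1 = InvRound(s_0, k_6) = 0xA2A
s_2 = InvRound(s_1, k_5) = 0x618
s_3 = InvRound(s_2, k_4) = 0x053
s_4 = InvRound(s_3, k_3) = 0x3D4
s_5 = InvRound(s_4, k_2) = 0x720
s_6 = InvRound(s_5, k_1) = 0x24C
s_7 = InvRound(s_6, k_0) = 0x1FE

0x1FE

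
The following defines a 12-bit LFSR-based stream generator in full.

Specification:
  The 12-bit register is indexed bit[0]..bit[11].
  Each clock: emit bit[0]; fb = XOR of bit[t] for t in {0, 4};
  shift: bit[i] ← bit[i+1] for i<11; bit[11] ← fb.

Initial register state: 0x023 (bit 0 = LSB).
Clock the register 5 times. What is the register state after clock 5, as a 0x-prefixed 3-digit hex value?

reg_0 = 0x023
clock 1: out=1, reg = 0x811
clock 2: out=1, reg = 0x408
clock 3: out=0, reg = 0x204
clock 4: out=0, reg = 0x102
clock 5: out=0, reg = 0x081

0x081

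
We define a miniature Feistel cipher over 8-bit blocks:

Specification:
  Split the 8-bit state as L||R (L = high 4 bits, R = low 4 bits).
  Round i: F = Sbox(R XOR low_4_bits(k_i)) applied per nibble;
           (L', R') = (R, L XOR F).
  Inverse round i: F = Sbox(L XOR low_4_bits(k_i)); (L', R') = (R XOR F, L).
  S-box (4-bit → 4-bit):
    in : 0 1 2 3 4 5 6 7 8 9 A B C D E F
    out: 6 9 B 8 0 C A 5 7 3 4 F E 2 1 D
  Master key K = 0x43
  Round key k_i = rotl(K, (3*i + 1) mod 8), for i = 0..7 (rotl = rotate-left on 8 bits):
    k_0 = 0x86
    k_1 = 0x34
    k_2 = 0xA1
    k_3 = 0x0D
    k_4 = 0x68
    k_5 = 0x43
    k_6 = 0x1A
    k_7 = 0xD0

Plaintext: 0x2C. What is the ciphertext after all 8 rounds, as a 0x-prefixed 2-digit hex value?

s_0 = plaintext = 0x2C
s_1 = Round(s_0, k_0) = 0xC6
s_2 = Round(s_1, k_1) = 0x67
s_3 = Round(s_2, k_2) = 0x7C
s_4 = Round(s_3, k_3) = 0xCE
s_5 = Round(s_4, k_4) = 0xE6
s_6 = Round(s_5, k_5) = 0x62
s_7 = Round(s_6, k_6) = 0x21
s_8 = Round(s_7, k_7) = 0x1B

0x1B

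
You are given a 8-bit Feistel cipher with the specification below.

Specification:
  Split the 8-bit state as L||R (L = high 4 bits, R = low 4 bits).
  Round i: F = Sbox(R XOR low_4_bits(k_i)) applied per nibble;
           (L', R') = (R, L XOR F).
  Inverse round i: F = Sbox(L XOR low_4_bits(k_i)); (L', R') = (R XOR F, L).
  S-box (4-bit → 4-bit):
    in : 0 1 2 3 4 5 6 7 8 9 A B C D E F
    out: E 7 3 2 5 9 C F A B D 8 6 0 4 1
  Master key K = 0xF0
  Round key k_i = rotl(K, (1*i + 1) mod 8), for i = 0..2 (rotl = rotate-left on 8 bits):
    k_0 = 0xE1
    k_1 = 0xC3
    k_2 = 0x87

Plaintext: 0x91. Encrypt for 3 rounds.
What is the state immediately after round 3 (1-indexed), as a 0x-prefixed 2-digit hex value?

0x45

s_0 = plaintext = 0x91
s_1 = Round(s_0, k_0) = 0x17
s_2 = Round(s_1, k_1) = 0x74
s_3 = Round(s_2, k_2) = 0x45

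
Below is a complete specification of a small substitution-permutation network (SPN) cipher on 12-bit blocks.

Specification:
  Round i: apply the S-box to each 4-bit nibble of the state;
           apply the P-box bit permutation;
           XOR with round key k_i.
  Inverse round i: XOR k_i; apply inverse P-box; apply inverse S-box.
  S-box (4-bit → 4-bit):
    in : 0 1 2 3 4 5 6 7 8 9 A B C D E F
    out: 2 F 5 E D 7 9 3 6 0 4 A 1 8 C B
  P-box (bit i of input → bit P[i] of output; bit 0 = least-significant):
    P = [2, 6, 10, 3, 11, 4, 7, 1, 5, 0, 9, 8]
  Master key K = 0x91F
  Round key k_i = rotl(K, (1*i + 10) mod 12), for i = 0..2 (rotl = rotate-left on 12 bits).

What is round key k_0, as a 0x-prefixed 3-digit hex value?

0xE47

K = 0x91F
k_0 = rotl(K, (1*0+10) mod 12) = rotl(K, 10) = 0xE47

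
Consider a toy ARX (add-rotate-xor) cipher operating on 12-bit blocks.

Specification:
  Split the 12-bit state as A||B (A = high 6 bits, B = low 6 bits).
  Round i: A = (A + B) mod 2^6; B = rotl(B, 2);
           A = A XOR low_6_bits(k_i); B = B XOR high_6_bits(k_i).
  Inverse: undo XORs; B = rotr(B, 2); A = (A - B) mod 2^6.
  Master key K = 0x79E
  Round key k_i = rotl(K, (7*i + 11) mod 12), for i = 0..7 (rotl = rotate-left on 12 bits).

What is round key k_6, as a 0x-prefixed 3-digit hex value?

0x3CF

K = 0x79E
k_0 = rotl(K, (7*0+11) mod 12) = rotl(K, 11) = 0x3CF
k_1 = rotl(K, (7*1+11) mod 12) = rotl(K, 6) = 0x79E
k_2 = rotl(K, (7*2+11) mod 12) = rotl(K, 1) = 0xF3C
k_3 = rotl(K, (7*3+11) mod 12) = rotl(K, 8) = 0xE79
k_4 = rotl(K, (7*4+11) mod 12) = rotl(K, 3) = 0xCF3
k_5 = rotl(K, (7*5+11) mod 12) = rotl(K, 10) = 0x9E7
k_6 = rotl(K, (7*6+11) mod 12) = rotl(K, 5) = 0x3CF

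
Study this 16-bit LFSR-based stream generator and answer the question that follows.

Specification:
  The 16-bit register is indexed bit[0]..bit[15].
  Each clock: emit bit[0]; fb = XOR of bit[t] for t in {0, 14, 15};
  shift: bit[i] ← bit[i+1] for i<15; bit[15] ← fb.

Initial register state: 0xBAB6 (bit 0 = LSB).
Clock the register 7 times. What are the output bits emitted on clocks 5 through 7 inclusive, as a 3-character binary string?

110

reg_0 = 0xBAB6
clock 1: out=0, reg = 0xDD5B
clock 2: out=1, reg = 0xEEAD
clock 3: out=1, reg = 0xF756
clock 4: out=0, reg = 0x7BAB
clock 5: out=1, reg = 0x3DD5
clock 6: out=1, reg = 0x9EEA
clock 7: out=0, reg = 0xCF75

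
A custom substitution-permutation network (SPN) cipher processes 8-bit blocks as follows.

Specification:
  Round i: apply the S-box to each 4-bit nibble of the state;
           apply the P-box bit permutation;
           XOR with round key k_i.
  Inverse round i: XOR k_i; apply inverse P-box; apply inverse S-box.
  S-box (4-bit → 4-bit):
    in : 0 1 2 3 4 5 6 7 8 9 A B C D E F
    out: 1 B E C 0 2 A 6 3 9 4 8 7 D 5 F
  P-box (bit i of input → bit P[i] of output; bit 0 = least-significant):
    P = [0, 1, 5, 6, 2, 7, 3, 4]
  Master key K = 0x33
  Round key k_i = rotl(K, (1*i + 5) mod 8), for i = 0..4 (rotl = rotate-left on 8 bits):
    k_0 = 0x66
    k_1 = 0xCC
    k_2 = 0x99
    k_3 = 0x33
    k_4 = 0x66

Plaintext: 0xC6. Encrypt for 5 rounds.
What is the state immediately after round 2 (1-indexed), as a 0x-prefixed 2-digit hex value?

s_0 = plaintext = 0xC6
s_1 = Round(s_0, k_0) = 0xA8
s_2 = Round(s_1, k_1) = 0xC7
s_3 = Round(s_2, k_2) = 0x37
s_4 = Round(s_3, k_3) = 0x09
s_5 = Round(s_4, k_4) = 0x23

0xC7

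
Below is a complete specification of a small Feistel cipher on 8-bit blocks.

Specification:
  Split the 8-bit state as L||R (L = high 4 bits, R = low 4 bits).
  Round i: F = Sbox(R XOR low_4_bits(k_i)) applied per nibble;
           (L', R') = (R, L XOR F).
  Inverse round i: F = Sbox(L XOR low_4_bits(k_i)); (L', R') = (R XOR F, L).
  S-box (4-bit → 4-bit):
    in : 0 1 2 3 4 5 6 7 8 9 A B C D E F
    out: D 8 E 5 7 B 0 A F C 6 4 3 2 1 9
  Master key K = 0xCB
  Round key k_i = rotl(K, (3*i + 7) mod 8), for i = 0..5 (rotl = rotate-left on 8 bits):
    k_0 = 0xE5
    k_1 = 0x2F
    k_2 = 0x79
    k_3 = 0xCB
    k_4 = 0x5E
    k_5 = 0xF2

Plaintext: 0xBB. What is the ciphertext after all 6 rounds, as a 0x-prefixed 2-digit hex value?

s_0 = plaintext = 0xBB
s_1 = Round(s_0, k_0) = 0xBA
s_2 = Round(s_1, k_1) = 0xA0
s_3 = Round(s_2, k_2) = 0x06
s_4 = Round(s_3, k_3) = 0x62
s_5 = Round(s_4, k_4) = 0x25
s_6 = Round(s_5, k_5) = 0x58

0x58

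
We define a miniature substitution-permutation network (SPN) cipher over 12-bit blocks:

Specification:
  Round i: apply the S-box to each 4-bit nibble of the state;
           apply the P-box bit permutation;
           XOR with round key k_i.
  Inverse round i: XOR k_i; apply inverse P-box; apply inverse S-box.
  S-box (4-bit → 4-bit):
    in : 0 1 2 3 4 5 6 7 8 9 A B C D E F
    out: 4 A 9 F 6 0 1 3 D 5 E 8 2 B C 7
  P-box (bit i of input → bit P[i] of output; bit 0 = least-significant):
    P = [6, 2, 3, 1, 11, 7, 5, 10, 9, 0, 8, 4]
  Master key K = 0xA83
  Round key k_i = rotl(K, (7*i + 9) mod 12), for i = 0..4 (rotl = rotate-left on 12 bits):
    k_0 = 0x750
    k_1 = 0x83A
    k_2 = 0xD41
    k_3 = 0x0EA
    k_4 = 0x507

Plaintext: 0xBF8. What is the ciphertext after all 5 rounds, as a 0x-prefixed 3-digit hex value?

s_0 = plaintext = 0xBF8
s_1 = Round(s_0, k_0) = 0xFAA
s_2 = Round(s_1, k_1) = 0xF95
s_3 = Round(s_2, k_2) = 0x660
s_4 = Round(s_3, k_3) = 0xAE2
s_5 = Round(s_4, k_4) = 0x074

0x074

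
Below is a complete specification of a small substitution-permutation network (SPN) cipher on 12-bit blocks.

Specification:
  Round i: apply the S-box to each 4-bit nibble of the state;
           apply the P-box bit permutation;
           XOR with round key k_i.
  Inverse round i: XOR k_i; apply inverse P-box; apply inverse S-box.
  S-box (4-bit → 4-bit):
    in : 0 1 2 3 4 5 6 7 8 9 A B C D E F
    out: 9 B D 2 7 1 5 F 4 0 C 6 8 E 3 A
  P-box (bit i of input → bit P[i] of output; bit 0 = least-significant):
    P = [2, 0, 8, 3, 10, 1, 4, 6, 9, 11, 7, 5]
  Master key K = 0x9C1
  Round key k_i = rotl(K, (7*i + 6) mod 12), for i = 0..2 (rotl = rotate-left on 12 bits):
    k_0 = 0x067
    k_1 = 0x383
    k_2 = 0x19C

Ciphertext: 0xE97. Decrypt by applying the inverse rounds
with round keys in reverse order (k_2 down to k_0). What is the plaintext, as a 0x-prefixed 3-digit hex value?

0x124

s_0 = ciphertext = 0xE97
s_1 = InvRound(s_0, k_2) = 0xEED
s_2 = InvRound(s_1, k_1) = 0xF12
s_3 = InvRound(s_2, k_0) = 0x124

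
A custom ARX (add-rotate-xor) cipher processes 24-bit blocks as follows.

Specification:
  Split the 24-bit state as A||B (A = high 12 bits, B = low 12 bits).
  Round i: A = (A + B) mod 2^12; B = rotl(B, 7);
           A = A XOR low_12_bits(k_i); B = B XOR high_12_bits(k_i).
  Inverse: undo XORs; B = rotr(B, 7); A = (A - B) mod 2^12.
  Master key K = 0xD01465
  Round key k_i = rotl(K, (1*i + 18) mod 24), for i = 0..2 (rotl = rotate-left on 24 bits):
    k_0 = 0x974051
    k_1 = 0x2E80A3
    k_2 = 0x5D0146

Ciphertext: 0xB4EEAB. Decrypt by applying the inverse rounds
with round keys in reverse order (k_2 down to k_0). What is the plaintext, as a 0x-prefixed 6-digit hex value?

0x0125F5

s_0 = ciphertext = 0xB4EEAB
s_1 = InvRound(s_0, k_2) = 0xA92F76
s_2 = InvRound(s_1, k_1) = 0x6563DB
s_3 = InvRound(s_2, k_0) = 0x0125F5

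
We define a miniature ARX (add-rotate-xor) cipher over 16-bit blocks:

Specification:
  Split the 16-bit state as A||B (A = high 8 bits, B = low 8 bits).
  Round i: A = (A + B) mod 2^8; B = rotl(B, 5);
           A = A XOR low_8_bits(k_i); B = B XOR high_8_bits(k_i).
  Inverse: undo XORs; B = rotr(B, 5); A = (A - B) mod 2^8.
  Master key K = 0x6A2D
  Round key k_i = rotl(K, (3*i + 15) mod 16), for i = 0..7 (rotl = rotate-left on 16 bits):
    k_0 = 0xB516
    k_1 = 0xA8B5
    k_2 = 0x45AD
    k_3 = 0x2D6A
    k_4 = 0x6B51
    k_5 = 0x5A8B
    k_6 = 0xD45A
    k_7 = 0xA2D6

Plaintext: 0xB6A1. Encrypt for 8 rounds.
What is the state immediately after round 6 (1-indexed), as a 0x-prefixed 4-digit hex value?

s_0 = plaintext = 0xB6A1
s_1 = Round(s_0, k_0) = 0x4181
s_2 = Round(s_1, k_1) = 0x7798
s_3 = Round(s_2, k_2) = 0xA256
s_4 = Round(s_3, k_3) = 0x92E7
s_5 = Round(s_4, k_4) = 0x2897
s_6 = Round(s_5, k_5) = 0x34A8
s_7 = Round(s_6, k_6) = 0x86C1
s_8 = Round(s_7, k_7) = 0x919A

0x34A8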